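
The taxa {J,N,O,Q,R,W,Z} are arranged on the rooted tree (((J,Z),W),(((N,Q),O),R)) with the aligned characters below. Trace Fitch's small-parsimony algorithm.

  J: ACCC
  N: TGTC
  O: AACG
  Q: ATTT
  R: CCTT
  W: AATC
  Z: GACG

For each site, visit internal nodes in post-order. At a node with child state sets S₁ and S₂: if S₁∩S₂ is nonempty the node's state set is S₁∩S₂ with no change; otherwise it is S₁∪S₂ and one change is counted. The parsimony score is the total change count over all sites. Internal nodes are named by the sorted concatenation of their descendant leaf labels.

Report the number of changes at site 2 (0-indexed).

JZ@0: {A} ∪ {G} = {A,G} (union, +1)
JWZ@0: {A,G} ∩ {A} = {A} (intersection, +0)
NQ@0: {T} ∪ {A} = {A,T} (union, +1)
NOQ@0: {A,T} ∩ {A} = {A} (intersection, +0)
NOQR@0: {A} ∪ {C} = {A,C} (union, +1)
JNOQRWZ@0: {A} ∩ {A,C} = {A} (intersection, +0)
JZ@1: {C} ∪ {A} = {A,C} (union, +1)
JWZ@1: {A,C} ∩ {A} = {A} (intersection, +0)
NQ@1: {G} ∪ {T} = {G,T} (union, +1)
NOQ@1: {G,T} ∪ {A} = {A,G,T} (union, +1)
NOQR@1: {A,G,T} ∪ {C} = {A,C,G,T} (union, +1)
JNOQRWZ@1: {A} ∩ {A,C,G,T} = {A} (intersection, +0)
JZ@2: {C} ∩ {C} = {C} (intersection, +0)
JWZ@2: {C} ∪ {T} = {C,T} (union, +1)
NQ@2: {T} ∩ {T} = {T} (intersection, +0)
NOQ@2: {T} ∪ {C} = {C,T} (union, +1)
NOQR@2: {C,T} ∩ {T} = {T} (intersection, +0)
JNOQRWZ@2: {C,T} ∩ {T} = {T} (intersection, +0)
JZ@3: {C} ∪ {G} = {C,G} (union, +1)
JWZ@3: {C,G} ∩ {C} = {C} (intersection, +0)
NQ@3: {C} ∪ {T} = {C,T} (union, +1)
NOQ@3: {C,T} ∪ {G} = {C,G,T} (union, +1)
NOQR@3: {C,G,T} ∩ {T} = {T} (intersection, +0)
JNOQRWZ@3: {C} ∪ {T} = {C,T} (union, +1)
per-site changes: [3, 4, 2, 4]; total = 13

2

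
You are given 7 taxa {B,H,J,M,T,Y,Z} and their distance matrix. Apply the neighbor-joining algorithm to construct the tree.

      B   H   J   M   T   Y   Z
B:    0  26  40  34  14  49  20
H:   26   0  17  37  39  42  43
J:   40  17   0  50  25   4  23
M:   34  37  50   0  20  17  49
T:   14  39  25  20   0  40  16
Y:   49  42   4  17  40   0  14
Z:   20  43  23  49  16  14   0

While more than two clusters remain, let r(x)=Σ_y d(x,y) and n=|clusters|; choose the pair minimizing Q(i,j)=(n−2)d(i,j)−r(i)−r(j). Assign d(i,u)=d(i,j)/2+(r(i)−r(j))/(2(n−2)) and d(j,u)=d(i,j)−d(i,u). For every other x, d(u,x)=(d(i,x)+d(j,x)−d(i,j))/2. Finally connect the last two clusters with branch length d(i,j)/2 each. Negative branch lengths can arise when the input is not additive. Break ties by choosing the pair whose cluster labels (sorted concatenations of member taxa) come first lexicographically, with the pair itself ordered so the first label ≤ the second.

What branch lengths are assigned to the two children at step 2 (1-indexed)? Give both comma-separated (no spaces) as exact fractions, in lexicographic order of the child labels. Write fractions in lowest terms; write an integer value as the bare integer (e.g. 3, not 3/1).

1. join J+Y (d=4, Q=-305) ⇒ JY; edges |J|=13/10, |Y|=27/10
  updated: d(B,JY)=85/2, d(H,JY)=55/2, d(JY,M)=63/2, d(JY,T)=61/2, d(JY,Z)=33/2
2. join JY+Z (d=33/2, Q=-227) ⇒ JYZ; edges |JY|=35/4, |Z|=31/4
  updated: d(B,JYZ)=23, d(H,JYZ)=27, d(JYZ,M)=32, d(JYZ,T)=15
3. join M+T (d=20, Q=-151) ⇒ MT; edges |M|=95/6, |T|=25/6
  updated: d(B,MT)=14, d(H,MT)=28, d(JYZ,MT)=27/2
4. join B+H (d=26, Q=-92) ⇒ BH; edges |B|=17/2, |H|=35/2
  updated: d(BH,JYZ)=12, d(BH,MT)=8
5. join BH+JYZ (d=12, Q=-67/2) ⇒ BHJYZ; edges |BH|=13/4, |JYZ|=35/4
  updated: d(BHJYZ,MT)=19/4
6. join BHJYZ+MT (d=19/4) ⇒ BHJMTYZ; edges |BHJYZ|=19/8, |MT|=19/8
final tree: (((B:17/2,H:35/2):13/4,((J:13/10,Y:27/10):35/4,Z:31/4):35/4):19/8,(M:95/6,T:25/6):19/8)
total length: 333/4

35/4,31/4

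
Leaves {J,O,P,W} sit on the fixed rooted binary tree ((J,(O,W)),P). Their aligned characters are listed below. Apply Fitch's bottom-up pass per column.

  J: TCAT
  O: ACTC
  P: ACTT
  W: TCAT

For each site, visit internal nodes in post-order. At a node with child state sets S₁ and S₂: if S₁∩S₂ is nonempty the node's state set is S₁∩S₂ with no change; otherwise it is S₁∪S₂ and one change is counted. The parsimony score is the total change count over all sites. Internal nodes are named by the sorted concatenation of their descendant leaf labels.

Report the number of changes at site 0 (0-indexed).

2

site 0, node OW: O={A} ∪ W={T} → {A,T} (+1)
site 0, node JOW: J={T} ∩ OW={A,T} → {T} (+0)
site 0, node JOPW: JOW={T} ∪ P={A} → {A,T} (+1)
site 1, node OW: O={C} ∩ W={C} → {C} (+0)
site 1, node JOW: J={C} ∩ OW={C} → {C} (+0)
site 1, node JOPW: JOW={C} ∩ P={C} → {C} (+0)
site 2, node OW: O={T} ∪ W={A} → {A,T} (+1)
site 2, node JOW: J={A} ∩ OW={A,T} → {A} (+0)
site 2, node JOPW: JOW={A} ∪ P={T} → {A,T} (+1)
site 3, node OW: O={C} ∪ W={T} → {C,T} (+1)
site 3, node JOW: J={T} ∩ OW={C,T} → {T} (+0)
site 3, node JOPW: JOW={T} ∩ P={T} → {T} (+0)
per-site changes: [2, 0, 2, 1]; total = 5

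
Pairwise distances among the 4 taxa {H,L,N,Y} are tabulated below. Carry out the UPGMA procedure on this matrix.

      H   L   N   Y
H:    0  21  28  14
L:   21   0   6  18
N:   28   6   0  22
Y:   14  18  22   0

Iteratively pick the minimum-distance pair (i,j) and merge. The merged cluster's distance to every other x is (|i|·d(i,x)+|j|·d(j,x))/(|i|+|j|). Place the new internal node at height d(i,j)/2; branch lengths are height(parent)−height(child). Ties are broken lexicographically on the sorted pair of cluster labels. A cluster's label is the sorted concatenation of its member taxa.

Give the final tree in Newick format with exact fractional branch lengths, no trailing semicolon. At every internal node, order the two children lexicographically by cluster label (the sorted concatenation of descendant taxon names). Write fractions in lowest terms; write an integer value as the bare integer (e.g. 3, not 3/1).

iteration 1: select L,N (d=6); attach at lengths (3, 3); label the merged cluster LN
  updated: d(H,LN)=49/2, d(LN,Y)=20
iteration 2: select H,Y (d=14); attach at lengths (7, 7); label the merged cluster HY
  updated: d(HY,LN)=89/4
iteration 3: select HY,LN (d=89/4); attach at lengths (33/8, 65/8); label the merged cluster HLNY
final tree: ((H:7,Y:7):33/8,(L:3,N:3):65/8)
total length: 129/4

((H:7,Y:7):33/8,(L:3,N:3):65/8)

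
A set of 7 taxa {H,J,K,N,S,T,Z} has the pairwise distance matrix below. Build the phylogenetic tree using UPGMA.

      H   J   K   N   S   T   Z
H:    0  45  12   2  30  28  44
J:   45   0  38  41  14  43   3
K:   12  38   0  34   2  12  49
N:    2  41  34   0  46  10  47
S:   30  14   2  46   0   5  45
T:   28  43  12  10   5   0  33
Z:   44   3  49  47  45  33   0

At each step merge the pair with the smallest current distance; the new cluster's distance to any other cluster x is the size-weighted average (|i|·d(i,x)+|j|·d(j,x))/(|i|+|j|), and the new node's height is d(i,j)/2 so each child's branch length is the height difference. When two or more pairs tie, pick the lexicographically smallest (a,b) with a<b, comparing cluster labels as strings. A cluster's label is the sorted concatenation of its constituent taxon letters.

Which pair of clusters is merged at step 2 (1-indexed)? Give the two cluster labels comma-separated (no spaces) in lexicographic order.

step 1: merge (H,N) at d=2; branch lengths H→1, N→1; new cluster HN
  updated: d(HN,J)=43, d(HN,K)=23, d(HN,S)=38, d(HN,T)=19, d(HN,Z)=91/2
step 2: merge (K,S) at d=2; branch lengths K→1, S→1; new cluster KS
  updated: d(HN,KS)=61/2, d(J,KS)=26, d(KS,T)=17/2, d(KS,Z)=47
step 3: merge (J,Z) at d=3; branch lengths J→3/2, Z→3/2; new cluster JZ
  updated: d(HN,JZ)=177/4, d(JZ,KS)=73/2, d(JZ,T)=38
step 4: merge (KS,T) at d=17/2; branch lengths KS→13/4, T→17/4; new cluster KST
  updated: d(HN,KST)=80/3, d(JZ,KST)=37
step 5: merge (HN,KST) at d=80/3; branch lengths HN→37/3, KST→109/12; new cluster HKNST
  updated: d(HKNST,JZ)=399/10
step 6: merge (HKNST,JZ) at d=399/10; branch lengths HKNST→397/60, JZ→369/20; new cluster HJKNSTZ
final tree: (((H:1,N:1):37/3,((K:1,S:1):13/4,T:17/4):109/12):397/60,(J:3/2,Z:3/2):369/20)
total length: 3659/60

K,S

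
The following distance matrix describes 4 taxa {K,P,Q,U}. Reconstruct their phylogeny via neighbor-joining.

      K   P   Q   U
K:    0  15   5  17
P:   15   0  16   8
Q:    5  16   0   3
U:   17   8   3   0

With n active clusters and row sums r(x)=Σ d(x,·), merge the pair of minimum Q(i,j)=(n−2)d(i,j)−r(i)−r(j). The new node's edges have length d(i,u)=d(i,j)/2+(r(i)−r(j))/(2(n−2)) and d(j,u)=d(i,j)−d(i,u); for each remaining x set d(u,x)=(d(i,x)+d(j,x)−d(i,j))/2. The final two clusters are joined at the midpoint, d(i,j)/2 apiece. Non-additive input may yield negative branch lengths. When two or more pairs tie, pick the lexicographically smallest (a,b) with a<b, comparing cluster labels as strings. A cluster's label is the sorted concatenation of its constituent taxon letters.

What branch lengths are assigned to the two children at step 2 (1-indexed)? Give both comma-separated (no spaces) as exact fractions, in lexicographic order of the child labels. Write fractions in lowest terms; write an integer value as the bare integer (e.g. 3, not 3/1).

25/4,27/4

1. join K+Q (d=5, Q=-51) ⇒ KQ; edges |K|=23/4, |Q|=-3/4
  updated: d(KQ,P)=13, d(KQ,U)=15/2
2. join KQ+P (d=13, Q=-57/2) ⇒ KPQ; edges |KQ|=25/4, |P|=27/4
  updated: d(KPQ,U)=5/4
3. join KPQ+U (d=5/4) ⇒ KPQU; edges |KPQ|=5/8, |U|=5/8
final tree: (((K:23/4,Q:-3/4):25/4,P:27/4):5/8,U:5/8)
total length: 77/4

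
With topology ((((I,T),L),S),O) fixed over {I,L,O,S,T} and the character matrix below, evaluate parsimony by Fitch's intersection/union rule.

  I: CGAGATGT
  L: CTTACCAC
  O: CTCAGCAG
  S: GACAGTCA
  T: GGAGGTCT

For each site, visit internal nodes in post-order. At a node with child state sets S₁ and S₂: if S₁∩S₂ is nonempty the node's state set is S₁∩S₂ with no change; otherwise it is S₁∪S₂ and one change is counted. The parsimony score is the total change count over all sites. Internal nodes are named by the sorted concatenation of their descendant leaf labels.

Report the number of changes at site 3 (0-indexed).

IT@0: {C} ∪ {G} = {C,G} (union, +1)
ILT@0: {C,G} ∩ {C} = {C} (intersection, +0)
ILST@0: {C} ∪ {G} = {C,G} (union, +1)
ILOST@0: {C,G} ∩ {C} = {C} (intersection, +0)
IT@1: {G} ∩ {G} = {G} (intersection, +0)
ILT@1: {G} ∪ {T} = {G,T} (union, +1)
ILST@1: {G,T} ∪ {A} = {A,G,T} (union, +1)
ILOST@1: {A,G,T} ∩ {T} = {T} (intersection, +0)
IT@2: {A} ∩ {A} = {A} (intersection, +0)
ILT@2: {A} ∪ {T} = {A,T} (union, +1)
ILST@2: {A,T} ∪ {C} = {A,C,T} (union, +1)
ILOST@2: {A,C,T} ∩ {C} = {C} (intersection, +0)
IT@3: {G} ∩ {G} = {G} (intersection, +0)
ILT@3: {G} ∪ {A} = {A,G} (union, +1)
ILST@3: {A,G} ∩ {A} = {A} (intersection, +0)
ILOST@3: {A} ∩ {A} = {A} (intersection, +0)
IT@4: {A} ∪ {G} = {A,G} (union, +1)
ILT@4: {A,G} ∪ {C} = {A,C,G} (union, +1)
ILST@4: {A,C,G} ∩ {G} = {G} (intersection, +0)
ILOST@4: {G} ∩ {G} = {G} (intersection, +0)
IT@5: {T} ∩ {T} = {T} (intersection, +0)
ILT@5: {T} ∪ {C} = {C,T} (union, +1)
ILST@5: {C,T} ∩ {T} = {T} (intersection, +0)
ILOST@5: {T} ∪ {C} = {C,T} (union, +1)
IT@6: {G} ∪ {C} = {C,G} (union, +1)
ILT@6: {C,G} ∪ {A} = {A,C,G} (union, +1)
ILST@6: {A,C,G} ∩ {C} = {C} (intersection, +0)
ILOST@6: {C} ∪ {A} = {A,C} (union, +1)
IT@7: {T} ∩ {T} = {T} (intersection, +0)
ILT@7: {T} ∪ {C} = {C,T} (union, +1)
ILST@7: {C,T} ∪ {A} = {A,C,T} (union, +1)
ILOST@7: {A,C,T} ∪ {G} = {A,C,G,T} (union, +1)
per-site changes: [2, 2, 2, 1, 2, 2, 3, 3]; total = 17

1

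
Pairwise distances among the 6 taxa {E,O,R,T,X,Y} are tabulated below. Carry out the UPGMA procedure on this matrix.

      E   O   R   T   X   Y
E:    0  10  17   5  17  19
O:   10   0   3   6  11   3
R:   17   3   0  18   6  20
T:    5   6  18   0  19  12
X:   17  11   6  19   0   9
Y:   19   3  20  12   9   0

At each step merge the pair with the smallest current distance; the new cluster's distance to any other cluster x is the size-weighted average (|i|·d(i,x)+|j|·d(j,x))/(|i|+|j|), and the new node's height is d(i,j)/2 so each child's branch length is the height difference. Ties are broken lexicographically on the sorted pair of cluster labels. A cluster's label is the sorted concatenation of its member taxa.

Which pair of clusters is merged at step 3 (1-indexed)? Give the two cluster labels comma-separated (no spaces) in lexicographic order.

step 1: merge (O,R) at d=3; branch lengths O→3/2, R→3/2; new cluster OR
  updated: d(E,OR)=27/2, d(OR,T)=12, d(OR,X)=17/2, d(OR,Y)=23/2
step 2: merge (E,T) at d=5; branch lengths E→5/2, T→5/2; new cluster ET
  updated: d(ET,OR)=51/4, d(ET,X)=18, d(ET,Y)=31/2
step 3: merge (OR,X) at d=17/2; branch lengths OR→11/4, X→17/4; new cluster ORX
  updated: d(ET,ORX)=29/2, d(ORX,Y)=32/3
step 4: merge (ORX,Y) at d=32/3; branch lengths ORX→13/12, Y→16/3; new cluster ORXY
  updated: d(ET,ORXY)=59/4
step 5: merge (ET,ORXY) at d=59/4; branch lengths ET→39/8, ORXY→49/24; new cluster EORTXY
final tree: ((E:5/2,T:5/2):39/8,(((O:3/2,R:3/2):11/4,X:17/4):13/12,Y:16/3):49/24)
total length: 85/3

OR,X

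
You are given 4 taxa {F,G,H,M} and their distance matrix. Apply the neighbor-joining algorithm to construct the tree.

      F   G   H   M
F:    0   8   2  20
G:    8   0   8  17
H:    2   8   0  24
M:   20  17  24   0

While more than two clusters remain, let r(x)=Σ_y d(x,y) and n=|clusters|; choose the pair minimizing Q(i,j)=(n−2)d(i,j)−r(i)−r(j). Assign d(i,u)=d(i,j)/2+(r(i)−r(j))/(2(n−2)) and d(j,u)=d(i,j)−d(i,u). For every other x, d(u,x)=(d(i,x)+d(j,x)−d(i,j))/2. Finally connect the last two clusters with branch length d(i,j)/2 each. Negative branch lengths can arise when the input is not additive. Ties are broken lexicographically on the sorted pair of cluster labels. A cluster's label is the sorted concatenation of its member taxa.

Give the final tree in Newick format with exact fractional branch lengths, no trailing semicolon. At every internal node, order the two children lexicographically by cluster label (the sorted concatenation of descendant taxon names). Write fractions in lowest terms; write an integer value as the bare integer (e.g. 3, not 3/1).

(((F:0,H:2):11/2,G:3/2):31/4,M:31/4)

step 1: merge (F,H) at d=2, Q=-60; branch lengths F→0, H→2; new cluster FH
  updated: d(FH,G)=7, d(FH,M)=21
step 2: merge (FH,G) at d=7, Q=-45; branch lengths FH→11/2, G→3/2; new cluster FGH
  updated: d(FGH,M)=31/2
step 3: merge (FGH,M) at d=31/2; branch lengths FGH→31/4, M→31/4; new cluster FGHM
final tree: (((F:0,H:2):11/2,G:3/2):31/4,M:31/4)
total length: 49/2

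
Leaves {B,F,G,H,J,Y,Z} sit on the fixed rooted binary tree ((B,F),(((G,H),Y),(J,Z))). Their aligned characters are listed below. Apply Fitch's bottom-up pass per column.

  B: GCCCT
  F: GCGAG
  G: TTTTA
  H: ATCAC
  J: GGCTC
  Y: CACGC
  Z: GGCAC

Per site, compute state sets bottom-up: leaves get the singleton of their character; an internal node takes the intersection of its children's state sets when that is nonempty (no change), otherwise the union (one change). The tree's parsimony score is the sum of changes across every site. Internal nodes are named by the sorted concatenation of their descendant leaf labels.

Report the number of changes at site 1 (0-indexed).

[col 0] BF: children B:{G}, F:{G} ∩→ {G}; cost 0
[col 0] GH: children G:{T}, H:{A} ∪→ {A,T}; cost 1
[col 0] GHY: children GH:{A,T}, Y:{C} ∪→ {A,C,T}; cost 1
[col 0] JZ: children J:{G}, Z:{G} ∩→ {G}; cost 0
[col 0] GHJYZ: children GHY:{A,C,T}, JZ:{G} ∪→ {A,C,G,T}; cost 1
[col 0] BFGHJYZ: children BF:{G}, GHJYZ:{A,C,G,T} ∩→ {G}; cost 0
[col 1] BF: children B:{C}, F:{C} ∩→ {C}; cost 0
[col 1] GH: children G:{T}, H:{T} ∩→ {T}; cost 0
[col 1] GHY: children GH:{T}, Y:{A} ∪→ {A,T}; cost 1
[col 1] JZ: children J:{G}, Z:{G} ∩→ {G}; cost 0
[col 1] GHJYZ: children GHY:{A,T}, JZ:{G} ∪→ {A,G,T}; cost 1
[col 1] BFGHJYZ: children BF:{C}, GHJYZ:{A,G,T} ∪→ {A,C,G,T}; cost 1
[col 2] BF: children B:{C}, F:{G} ∪→ {C,G}; cost 1
[col 2] GH: children G:{T}, H:{C} ∪→ {C,T}; cost 1
[col 2] GHY: children GH:{C,T}, Y:{C} ∩→ {C}; cost 0
[col 2] JZ: children J:{C}, Z:{C} ∩→ {C}; cost 0
[col 2] GHJYZ: children GHY:{C}, JZ:{C} ∩→ {C}; cost 0
[col 2] BFGHJYZ: children BF:{C,G}, GHJYZ:{C} ∩→ {C}; cost 0
[col 3] BF: children B:{C}, F:{A} ∪→ {A,C}; cost 1
[col 3] GH: children G:{T}, H:{A} ∪→ {A,T}; cost 1
[col 3] GHY: children GH:{A,T}, Y:{G} ∪→ {A,G,T}; cost 1
[col 3] JZ: children J:{T}, Z:{A} ∪→ {A,T}; cost 1
[col 3] GHJYZ: children GHY:{A,G,T}, JZ:{A,T} ∩→ {A,T}; cost 0
[col 3] BFGHJYZ: children BF:{A,C}, GHJYZ:{A,T} ∩→ {A}; cost 0
[col 4] BF: children B:{T}, F:{G} ∪→ {G,T}; cost 1
[col 4] GH: children G:{A}, H:{C} ∪→ {A,C}; cost 1
[col 4] GHY: children GH:{A,C}, Y:{C} ∩→ {C}; cost 0
[col 4] JZ: children J:{C}, Z:{C} ∩→ {C}; cost 0
[col 4] GHJYZ: children GHY:{C}, JZ:{C} ∩→ {C}; cost 0
[col 4] BFGHJYZ: children BF:{G,T}, GHJYZ:{C} ∪→ {C,G,T}; cost 1
per-site changes: [3, 3, 2, 4, 3]; total = 15

3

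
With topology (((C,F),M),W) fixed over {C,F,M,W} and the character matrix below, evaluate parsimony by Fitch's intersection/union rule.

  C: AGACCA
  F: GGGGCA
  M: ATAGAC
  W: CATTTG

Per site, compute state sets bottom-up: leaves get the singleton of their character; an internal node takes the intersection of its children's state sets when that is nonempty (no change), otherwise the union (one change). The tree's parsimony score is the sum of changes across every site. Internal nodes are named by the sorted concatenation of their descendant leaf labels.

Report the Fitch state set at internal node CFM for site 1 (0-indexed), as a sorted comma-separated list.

[col 0] CF: children C:{A}, F:{G} ∪→ {A,G}; cost 1
[col 0] CFM: children CF:{A,G}, M:{A} ∩→ {A}; cost 0
[col 0] CFMW: children CFM:{A}, W:{C} ∪→ {A,C}; cost 1
[col 1] CF: children C:{G}, F:{G} ∩→ {G}; cost 0
[col 1] CFM: children CF:{G}, M:{T} ∪→ {G,T}; cost 1
[col 1] CFMW: children CFM:{G,T}, W:{A} ∪→ {A,G,T}; cost 1
[col 2] CF: children C:{A}, F:{G} ∪→ {A,G}; cost 1
[col 2] CFM: children CF:{A,G}, M:{A} ∩→ {A}; cost 0
[col 2] CFMW: children CFM:{A}, W:{T} ∪→ {A,T}; cost 1
[col 3] CF: children C:{C}, F:{G} ∪→ {C,G}; cost 1
[col 3] CFM: children CF:{C,G}, M:{G} ∩→ {G}; cost 0
[col 3] CFMW: children CFM:{G}, W:{T} ∪→ {G,T}; cost 1
[col 4] CF: children C:{C}, F:{C} ∩→ {C}; cost 0
[col 4] CFM: children CF:{C}, M:{A} ∪→ {A,C}; cost 1
[col 4] CFMW: children CFM:{A,C}, W:{T} ∪→ {A,C,T}; cost 1
[col 5] CF: children C:{A}, F:{A} ∩→ {A}; cost 0
[col 5] CFM: children CF:{A}, M:{C} ∪→ {A,C}; cost 1
[col 5] CFMW: children CFM:{A,C}, W:{G} ∪→ {A,C,G}; cost 1
per-site changes: [2, 2, 2, 2, 2, 2]; total = 12

G,T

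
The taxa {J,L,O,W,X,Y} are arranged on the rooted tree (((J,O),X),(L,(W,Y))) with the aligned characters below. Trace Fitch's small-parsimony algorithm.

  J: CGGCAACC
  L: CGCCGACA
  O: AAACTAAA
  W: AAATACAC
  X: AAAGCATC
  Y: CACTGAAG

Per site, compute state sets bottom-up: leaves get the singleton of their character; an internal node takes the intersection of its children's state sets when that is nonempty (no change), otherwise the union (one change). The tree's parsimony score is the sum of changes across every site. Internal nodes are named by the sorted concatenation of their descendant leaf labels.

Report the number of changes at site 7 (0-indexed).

3

[col 0] JO: children J:{C}, O:{A} ∪→ {A,C}; cost 1
[col 0] JOX: children JO:{A,C}, X:{A} ∩→ {A}; cost 0
[col 0] WY: children W:{A}, Y:{C} ∪→ {A,C}; cost 1
[col 0] LWY: children L:{C}, WY:{A,C} ∩→ {C}; cost 0
[col 0] JLOWXY: children JOX:{A}, LWY:{C} ∪→ {A,C}; cost 1
[col 1] JO: children J:{G}, O:{A} ∪→ {A,G}; cost 1
[col 1] JOX: children JO:{A,G}, X:{A} ∩→ {A}; cost 0
[col 1] WY: children W:{A}, Y:{A} ∩→ {A}; cost 0
[col 1] LWY: children L:{G}, WY:{A} ∪→ {A,G}; cost 1
[col 1] JLOWXY: children JOX:{A}, LWY:{A,G} ∩→ {A}; cost 0
[col 2] JO: children J:{G}, O:{A} ∪→ {A,G}; cost 1
[col 2] JOX: children JO:{A,G}, X:{A} ∩→ {A}; cost 0
[col 2] WY: children W:{A}, Y:{C} ∪→ {A,C}; cost 1
[col 2] LWY: children L:{C}, WY:{A,C} ∩→ {C}; cost 0
[col 2] JLOWXY: children JOX:{A}, LWY:{C} ∪→ {A,C}; cost 1
[col 3] JO: children J:{C}, O:{C} ∩→ {C}; cost 0
[col 3] JOX: children JO:{C}, X:{G} ∪→ {C,G}; cost 1
[col 3] WY: children W:{T}, Y:{T} ∩→ {T}; cost 0
[col 3] LWY: children L:{C}, WY:{T} ∪→ {C,T}; cost 1
[col 3] JLOWXY: children JOX:{C,G}, LWY:{C,T} ∩→ {C}; cost 0
[col 4] JO: children J:{A}, O:{T} ∪→ {A,T}; cost 1
[col 4] JOX: children JO:{A,T}, X:{C} ∪→ {A,C,T}; cost 1
[col 4] WY: children W:{A}, Y:{G} ∪→ {A,G}; cost 1
[col 4] LWY: children L:{G}, WY:{A,G} ∩→ {G}; cost 0
[col 4] JLOWXY: children JOX:{A,C,T}, LWY:{G} ∪→ {A,C,G,T}; cost 1
[col 5] JO: children J:{A}, O:{A} ∩→ {A}; cost 0
[col 5] JOX: children JO:{A}, X:{A} ∩→ {A}; cost 0
[col 5] WY: children W:{C}, Y:{A} ∪→ {A,C}; cost 1
[col 5] LWY: children L:{A}, WY:{A,C} ∩→ {A}; cost 0
[col 5] JLOWXY: children JOX:{A}, LWY:{A} ∩→ {A}; cost 0
[col 6] JO: children J:{C}, O:{A} ∪→ {A,C}; cost 1
[col 6] JOX: children JO:{A,C}, X:{T} ∪→ {A,C,T}; cost 1
[col 6] WY: children W:{A}, Y:{A} ∩→ {A}; cost 0
[col 6] LWY: children L:{C}, WY:{A} ∪→ {A,C}; cost 1
[col 6] JLOWXY: children JOX:{A,C,T}, LWY:{A,C} ∩→ {A,C}; cost 0
[col 7] JO: children J:{C}, O:{A} ∪→ {A,C}; cost 1
[col 7] JOX: children JO:{A,C}, X:{C} ∩→ {C}; cost 0
[col 7] WY: children W:{C}, Y:{G} ∪→ {C,G}; cost 1
[col 7] LWY: children L:{A}, WY:{C,G} ∪→ {A,C,G}; cost 1
[col 7] JLOWXY: children JOX:{C}, LWY:{A,C,G} ∩→ {C}; cost 0
per-site changes: [3, 2, 3, 2, 4, 1, 3, 3]; total = 21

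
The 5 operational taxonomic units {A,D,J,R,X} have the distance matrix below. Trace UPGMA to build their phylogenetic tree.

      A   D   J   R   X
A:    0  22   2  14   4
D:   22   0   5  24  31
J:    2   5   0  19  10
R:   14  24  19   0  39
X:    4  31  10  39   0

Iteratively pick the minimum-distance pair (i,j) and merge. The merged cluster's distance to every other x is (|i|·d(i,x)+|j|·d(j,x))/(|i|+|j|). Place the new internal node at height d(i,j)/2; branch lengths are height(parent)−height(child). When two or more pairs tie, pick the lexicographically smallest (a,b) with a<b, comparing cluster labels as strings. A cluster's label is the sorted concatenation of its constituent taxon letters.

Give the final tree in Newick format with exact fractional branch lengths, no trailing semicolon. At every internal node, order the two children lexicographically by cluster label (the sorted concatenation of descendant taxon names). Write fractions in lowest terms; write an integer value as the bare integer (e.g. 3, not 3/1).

step 1: merge (A,J) at d=2; branch lengths A→1, J→1; new cluster AJ
  updated: d(AJ,D)=27/2, d(AJ,R)=33/2, d(AJ,X)=7
step 2: merge (AJ,X) at d=7; branch lengths AJ→5/2, X→7/2; new cluster AJX
  updated: d(AJX,D)=58/3, d(AJX,R)=24
step 3: merge (AJX,D) at d=58/3; branch lengths AJX→37/6, D→29/3; new cluster ADJX
  updated: d(ADJX,R)=24
step 4: merge (ADJX,R) at d=24; branch lengths ADJX→7/3, R→12; new cluster ADJRX
final tree: ((((A:1,J:1):5/2,X:7/2):37/6,D:29/3):7/3,R:12)
total length: 229/6

((((A:1,J:1):5/2,X:7/2):37/6,D:29/3):7/3,R:12)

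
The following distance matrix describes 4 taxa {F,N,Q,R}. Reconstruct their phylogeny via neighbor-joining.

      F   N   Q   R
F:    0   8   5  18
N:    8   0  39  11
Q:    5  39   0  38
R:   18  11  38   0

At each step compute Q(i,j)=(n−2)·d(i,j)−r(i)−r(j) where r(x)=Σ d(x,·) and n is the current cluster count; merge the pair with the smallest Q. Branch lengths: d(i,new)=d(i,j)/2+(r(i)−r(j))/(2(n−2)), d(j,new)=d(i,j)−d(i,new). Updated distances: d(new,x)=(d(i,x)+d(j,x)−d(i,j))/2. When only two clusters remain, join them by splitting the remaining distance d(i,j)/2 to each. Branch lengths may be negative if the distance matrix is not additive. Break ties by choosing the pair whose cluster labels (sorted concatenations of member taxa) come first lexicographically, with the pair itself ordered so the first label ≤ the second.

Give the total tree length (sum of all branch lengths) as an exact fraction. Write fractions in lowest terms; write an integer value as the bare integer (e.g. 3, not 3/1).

135/4

1. join F+Q (d=5, Q=-103) ⇒ FQ; edges |F|=-41/4, |Q|=61/4
  updated: d(FQ,N)=21, d(FQ,R)=51/2
2. join FQ+N (d=21, Q=-115/2) ⇒ FNQ; edges |FQ|=71/4, |N|=13/4
  updated: d(FNQ,R)=31/4
3. join FNQ+R (d=31/4) ⇒ FNQR; edges |FNQ|=31/8, |R|=31/8
final tree: (((F:-41/4,Q:61/4):71/4,N:13/4):31/8,R:31/8)
total length: 135/4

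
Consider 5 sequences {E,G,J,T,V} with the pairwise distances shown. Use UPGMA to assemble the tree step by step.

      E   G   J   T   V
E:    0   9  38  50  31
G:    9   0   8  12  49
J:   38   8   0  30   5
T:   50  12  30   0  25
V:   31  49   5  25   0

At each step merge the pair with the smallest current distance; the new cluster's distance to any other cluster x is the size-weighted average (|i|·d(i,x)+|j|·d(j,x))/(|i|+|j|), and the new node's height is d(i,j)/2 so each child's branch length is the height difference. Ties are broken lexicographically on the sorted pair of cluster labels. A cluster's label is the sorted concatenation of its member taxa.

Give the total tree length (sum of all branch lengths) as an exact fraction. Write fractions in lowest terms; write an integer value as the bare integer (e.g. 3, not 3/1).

625/12

iteration 1: select J,V (d=5); attach at lengths (5/2, 5/2); label the merged cluster JV
  updated: d(E,JV)=69/2, d(G,JV)=57/2, d(JV,T)=55/2
iteration 2: select E,G (d=9); attach at lengths (9/2, 9/2); label the merged cluster EG
  updated: d(EG,JV)=63/2, d(EG,T)=31
iteration 3: select JV,T (d=55/2); attach at lengths (45/4, 55/4); label the merged cluster JTV
  updated: d(EG,JTV)=94/3
iteration 4: select EG,JTV (d=94/3); attach at lengths (67/6, 23/12); label the merged cluster EGJTV
final tree: ((E:9/2,G:9/2):67/6,((J:5/2,V:5/2):45/4,T:55/4):23/12)
total length: 625/12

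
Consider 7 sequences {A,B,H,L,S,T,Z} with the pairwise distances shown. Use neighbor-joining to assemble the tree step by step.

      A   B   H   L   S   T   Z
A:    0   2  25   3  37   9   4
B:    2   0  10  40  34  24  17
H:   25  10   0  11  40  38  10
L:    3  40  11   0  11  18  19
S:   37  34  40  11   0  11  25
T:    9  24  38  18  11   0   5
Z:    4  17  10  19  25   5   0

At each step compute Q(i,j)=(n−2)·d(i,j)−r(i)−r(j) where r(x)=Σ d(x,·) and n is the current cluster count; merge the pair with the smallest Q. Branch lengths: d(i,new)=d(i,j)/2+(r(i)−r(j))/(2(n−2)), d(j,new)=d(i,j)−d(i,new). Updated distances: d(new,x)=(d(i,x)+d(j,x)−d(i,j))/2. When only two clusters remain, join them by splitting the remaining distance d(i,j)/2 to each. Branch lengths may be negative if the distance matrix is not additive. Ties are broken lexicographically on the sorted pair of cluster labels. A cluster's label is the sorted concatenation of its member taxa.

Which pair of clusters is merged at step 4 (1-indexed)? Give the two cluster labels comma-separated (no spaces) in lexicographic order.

iteration 1: select B,H (d=10, Q=-211); attach at lengths (43/10, 57/10); label the merged cluster BH
  updated: d(A,BH)=17/2, d(BH,L)=41/2, d(BH,S)=32, d(BH,T)=26, d(BH,Z)=17/2
iteration 2: select L,S (d=11, Q=-287/2); attach at lengths (-1/16, 177/16); label the merged cluster LS
  updated: d(A,LS)=29/2, d(BH,LS)=83/4, d(LS,T)=9, d(LS,Z)=33/2
iteration 3: select LS,T (d=9, Q=-331/4); attach at lengths (155/24, 61/24); label the merged cluster LST
  updated: d(A,LST)=29/4, d(BH,LST)=151/8, d(LST,Z)=25/4
iteration 4: select A,BH (d=17/2, Q=-309/8); attach at lengths (7/32, 265/32); label the merged cluster ABH
  updated: d(ABH,LST)=141/16, d(ABH,Z)=2
iteration 5: select ABH,LST (d=141/16, Q=-273/16); attach at lengths (73/32, 209/32); label the merged cluster ABHLST
  updated: d(ABHLST,Z)=-9/32
iteration 6: select ABHLST,Z (d=-9/32); attach at lengths (-9/64, -9/64); label the merged cluster ABHLSTZ
final tree: (((A:7/32,(B:43/10,H:57/10):265/32):73/32,((L:-1/16,S:177/16):155/24,T:61/24):209/32):-9/64,Z:-9/64)
total length: 1505/32

A,BH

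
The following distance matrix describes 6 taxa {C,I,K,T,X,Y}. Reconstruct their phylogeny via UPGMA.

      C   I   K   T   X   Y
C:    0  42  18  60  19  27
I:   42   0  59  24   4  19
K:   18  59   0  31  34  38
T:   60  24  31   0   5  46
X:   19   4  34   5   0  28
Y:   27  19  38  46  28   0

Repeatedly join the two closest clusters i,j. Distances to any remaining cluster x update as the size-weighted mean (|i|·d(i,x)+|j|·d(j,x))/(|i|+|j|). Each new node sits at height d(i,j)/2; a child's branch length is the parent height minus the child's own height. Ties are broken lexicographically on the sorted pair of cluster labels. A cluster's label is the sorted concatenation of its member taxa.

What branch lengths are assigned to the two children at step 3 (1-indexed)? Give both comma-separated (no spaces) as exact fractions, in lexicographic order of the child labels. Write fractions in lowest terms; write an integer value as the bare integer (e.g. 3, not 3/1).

9,9

step 1: merge (I,X) at d=4; branch lengths I→2, X→2; new cluster IX
  updated: d(C,IX)=61/2, d(IX,K)=93/2, d(IX,T)=29/2, d(IX,Y)=47/2
step 2: merge (IX,T) at d=29/2; branch lengths IX→21/4, T→29/4; new cluster ITX
  updated: d(C,ITX)=121/3, d(ITX,K)=124/3, d(ITX,Y)=31
step 3: merge (C,K) at d=18; branch lengths C→9, K→9; new cluster CK
  updated: d(CK,ITX)=245/6, d(CK,Y)=65/2
step 4: merge (ITX,Y) at d=31; branch lengths ITX→33/4, Y→31/2; new cluster ITXY
  updated: d(CK,ITXY)=155/4
step 5: merge (CK,ITXY) at d=155/4; branch lengths CK→83/8, ITXY→31/8; new cluster CIKTXY
final tree: ((C:9,K:9):83/8,(((I:2,X:2):21/4,T:29/4):33/4,Y:31/2):31/8)
total length: 145/2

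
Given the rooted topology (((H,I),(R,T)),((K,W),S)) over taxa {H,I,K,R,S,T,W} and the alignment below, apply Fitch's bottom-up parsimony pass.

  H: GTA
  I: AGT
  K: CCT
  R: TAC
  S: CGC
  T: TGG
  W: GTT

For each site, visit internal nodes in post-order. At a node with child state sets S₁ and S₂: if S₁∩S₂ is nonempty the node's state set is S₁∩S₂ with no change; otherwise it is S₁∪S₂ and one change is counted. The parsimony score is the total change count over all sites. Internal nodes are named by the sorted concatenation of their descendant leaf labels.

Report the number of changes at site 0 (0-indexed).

4

site 0, node HI: H={G} ∪ I={A} → {A,G} (+1)
site 0, node RT: R={T} ∩ T={T} → {T} (+0)
site 0, node HIRT: HI={A,G} ∪ RT={T} → {A,G,T} (+1)
site 0, node KW: K={C} ∪ W={G} → {C,G} (+1)
site 0, node KSW: KW={C,G} ∩ S={C} → {C} (+0)
site 0, node HIKRSTW: HIRT={A,G,T} ∪ KSW={C} → {A,C,G,T} (+1)
site 1, node HI: H={T} ∪ I={G} → {G,T} (+1)
site 1, node RT: R={A} ∪ T={G} → {A,G} (+1)
site 1, node HIRT: HI={G,T} ∩ RT={A,G} → {G} (+0)
site 1, node KW: K={C} ∪ W={T} → {C,T} (+1)
site 1, node KSW: KW={C,T} ∪ S={G} → {C,G,T} (+1)
site 1, node HIKRSTW: HIRT={G} ∩ KSW={C,G,T} → {G} (+0)
site 2, node HI: H={A} ∪ I={T} → {A,T} (+1)
site 2, node RT: R={C} ∪ T={G} → {C,G} (+1)
site 2, node HIRT: HI={A,T} ∪ RT={C,G} → {A,C,G,T} (+1)
site 2, node KW: K={T} ∩ W={T} → {T} (+0)
site 2, node KSW: KW={T} ∪ S={C} → {C,T} (+1)
site 2, node HIKRSTW: HIRT={A,C,G,T} ∩ KSW={C,T} → {C,T} (+0)
per-site changes: [4, 4, 4]; total = 12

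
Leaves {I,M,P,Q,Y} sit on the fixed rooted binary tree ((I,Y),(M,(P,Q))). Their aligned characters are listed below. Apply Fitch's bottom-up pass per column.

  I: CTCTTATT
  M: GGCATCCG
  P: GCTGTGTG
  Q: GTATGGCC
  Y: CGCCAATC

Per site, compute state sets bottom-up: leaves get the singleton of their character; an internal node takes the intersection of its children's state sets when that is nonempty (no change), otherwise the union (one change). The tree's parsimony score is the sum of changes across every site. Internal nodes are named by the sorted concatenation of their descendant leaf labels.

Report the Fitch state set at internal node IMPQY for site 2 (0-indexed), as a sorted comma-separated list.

site 0, node IY: I={C} ∩ Y={C} → {C} (+0)
site 0, node PQ: P={G} ∩ Q={G} → {G} (+0)
site 0, node MPQ: M={G} ∩ PQ={G} → {G} (+0)
site 0, node IMPQY: IY={C} ∪ MPQ={G} → {C,G} (+1)
site 1, node IY: I={T} ∪ Y={G} → {G,T} (+1)
site 1, node PQ: P={C} ∪ Q={T} → {C,T} (+1)
site 1, node MPQ: M={G} ∪ PQ={C,T} → {C,G,T} (+1)
site 1, node IMPQY: IY={G,T} ∩ MPQ={C,G,T} → {G,T} (+0)
site 2, node IY: I={C} ∩ Y={C} → {C} (+0)
site 2, node PQ: P={T} ∪ Q={A} → {A,T} (+1)
site 2, node MPQ: M={C} ∪ PQ={A,T} → {A,C,T} (+1)
site 2, node IMPQY: IY={C} ∩ MPQ={A,C,T} → {C} (+0)
site 3, node IY: I={T} ∪ Y={C} → {C,T} (+1)
site 3, node PQ: P={G} ∪ Q={T} → {G,T} (+1)
site 3, node MPQ: M={A} ∪ PQ={G,T} → {A,G,T} (+1)
site 3, node IMPQY: IY={C,T} ∩ MPQ={A,G,T} → {T} (+0)
site 4, node IY: I={T} ∪ Y={A} → {A,T} (+1)
site 4, node PQ: P={T} ∪ Q={G} → {G,T} (+1)
site 4, node MPQ: M={T} ∩ PQ={G,T} → {T} (+0)
site 4, node IMPQY: IY={A,T} ∩ MPQ={T} → {T} (+0)
site 5, node IY: I={A} ∩ Y={A} → {A} (+0)
site 5, node PQ: P={G} ∩ Q={G} → {G} (+0)
site 5, node MPQ: M={C} ∪ PQ={G} → {C,G} (+1)
site 5, node IMPQY: IY={A} ∪ MPQ={C,G} → {A,C,G} (+1)
site 6, node IY: I={T} ∩ Y={T} → {T} (+0)
site 6, node PQ: P={T} ∪ Q={C} → {C,T} (+1)
site 6, node MPQ: M={C} ∩ PQ={C,T} → {C} (+0)
site 6, node IMPQY: IY={T} ∪ MPQ={C} → {C,T} (+1)
site 7, node IY: I={T} ∪ Y={C} → {C,T} (+1)
site 7, node PQ: P={G} ∪ Q={C} → {C,G} (+1)
site 7, node MPQ: M={G} ∩ PQ={C,G} → {G} (+0)
site 7, node IMPQY: IY={C,T} ∪ MPQ={G} → {C,G,T} (+1)
per-site changes: [1, 3, 2, 3, 2, 2, 2, 3]; total = 18

C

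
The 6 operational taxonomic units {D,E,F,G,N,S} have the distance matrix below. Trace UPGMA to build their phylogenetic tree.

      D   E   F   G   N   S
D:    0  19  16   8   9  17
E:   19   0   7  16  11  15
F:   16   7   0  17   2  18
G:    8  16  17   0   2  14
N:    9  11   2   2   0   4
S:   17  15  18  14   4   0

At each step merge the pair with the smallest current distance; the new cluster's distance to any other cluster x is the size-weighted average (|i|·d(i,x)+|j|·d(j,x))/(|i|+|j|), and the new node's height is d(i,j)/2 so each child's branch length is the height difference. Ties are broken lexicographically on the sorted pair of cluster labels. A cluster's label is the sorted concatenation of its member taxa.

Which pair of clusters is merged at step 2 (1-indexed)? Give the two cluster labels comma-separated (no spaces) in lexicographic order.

step 1: merge (F,N) at d=2; branch lengths F→1, N→1; new cluster FN
  updated: d(D,FN)=25/2, d(E,FN)=9, d(FN,G)=19/2, d(FN,S)=11
step 2: merge (D,G) at d=8; branch lengths D→4, G→4; new cluster DG
  updated: d(DG,E)=35/2, d(DG,FN)=11, d(DG,S)=31/2
step 3: merge (E,FN) at d=9; branch lengths E→9/2, FN→7/2; new cluster EFN
  updated: d(DG,EFN)=79/6, d(EFN,S)=37/3
step 4: merge (EFN,S) at d=37/3; branch lengths EFN→5/3, S→37/6; new cluster EFNS
  updated: d(DG,EFNS)=55/4
step 5: merge (DG,EFNS) at d=55/4; branch lengths DG→23/8, EFNS→17/24; new cluster DEFGNS
final tree: ((D:4,G:4):23/8,((E:9/2,(F:1,N:1):7/2):5/3,S:37/6):17/24)
total length: 353/12

D,G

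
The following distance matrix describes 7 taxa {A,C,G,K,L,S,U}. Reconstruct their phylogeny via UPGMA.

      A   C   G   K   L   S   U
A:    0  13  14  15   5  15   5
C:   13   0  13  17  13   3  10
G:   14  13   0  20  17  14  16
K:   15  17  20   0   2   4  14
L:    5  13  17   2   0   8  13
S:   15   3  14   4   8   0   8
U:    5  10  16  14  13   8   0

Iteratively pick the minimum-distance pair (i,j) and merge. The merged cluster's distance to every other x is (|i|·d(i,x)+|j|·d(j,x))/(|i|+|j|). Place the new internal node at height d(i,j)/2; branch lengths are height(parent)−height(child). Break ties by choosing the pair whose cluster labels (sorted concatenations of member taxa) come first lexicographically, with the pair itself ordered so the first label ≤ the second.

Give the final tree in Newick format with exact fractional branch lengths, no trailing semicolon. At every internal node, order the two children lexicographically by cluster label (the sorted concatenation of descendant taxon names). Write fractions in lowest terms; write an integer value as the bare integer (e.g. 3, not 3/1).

1. join K+L (d=2) ⇒ KL; edges |K|=1, |L|=1
  updated: d(A,KL)=10, d(C,KL)=15, d(G,KL)=37/2, d(KL,S)=6, d(KL,U)=27/2
2. join C+S (d=3) ⇒ CS; edges |C|=3/2, |S|=3/2
  updated: d(A,CS)=14, d(CS,G)=27/2, d(CS,KL)=21/2, d(CS,U)=9
3. join A+U (d=5) ⇒ AU; edges |A|=5/2, |U|=5/2
  updated: d(AU,CS)=23/2, d(AU,G)=15, d(AU,KL)=47/4
4. join CS+KL (d=21/2) ⇒ CKLS; edges |CS|=15/4, |KL|=17/4
  updated: d(AU,CKLS)=93/8, d(CKLS,G)=16
5. join AU+CKLS (d=93/8) ⇒ ACKLSU; edges |AU|=53/16, |CKLS|=9/16
  updated: d(ACKLSU,G)=47/3
6. join ACKLSU+G (d=47/3) ⇒ ACGKLSU; edges |ACKLSU|=97/48, |G|=47/6
final tree: (((A:5/2,U:5/2):53/16,((C:3/2,S:3/2):15/4,(K:1,L:1):17/4):9/16):97/48,G:47/6)
total length: 1523/48

(((A:5/2,U:5/2):53/16,((C:3/2,S:3/2):15/4,(K:1,L:1):17/4):9/16):97/48,G:47/6)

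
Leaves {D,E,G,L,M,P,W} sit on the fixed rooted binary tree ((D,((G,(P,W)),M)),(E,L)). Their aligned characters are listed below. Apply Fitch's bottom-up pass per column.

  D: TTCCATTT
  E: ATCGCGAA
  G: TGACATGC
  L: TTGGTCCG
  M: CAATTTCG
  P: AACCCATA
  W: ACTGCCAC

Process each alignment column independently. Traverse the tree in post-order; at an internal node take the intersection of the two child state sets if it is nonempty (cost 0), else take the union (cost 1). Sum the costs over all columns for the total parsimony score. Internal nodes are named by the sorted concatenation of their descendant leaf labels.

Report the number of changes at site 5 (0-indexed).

4

site 0, node PW: P={A} ∩ W={A} → {A} (+0)
site 0, node GPW: G={T} ∪ PW={A} → {A,T} (+1)
site 0, node GMPW: GPW={A,T} ∪ M={C} → {A,C,T} (+1)
site 0, node DGMPW: D={T} ∩ GMPW={A,C,T} → {T} (+0)
site 0, node EL: E={A} ∪ L={T} → {A,T} (+1)
site 0, node DEGLMPW: DGMPW={T} ∩ EL={A,T} → {T} (+0)
site 1, node PW: P={A} ∪ W={C} → {A,C} (+1)
site 1, node GPW: G={G} ∪ PW={A,C} → {A,C,G} (+1)
site 1, node GMPW: GPW={A,C,G} ∩ M={A} → {A} (+0)
site 1, node DGMPW: D={T} ∪ GMPW={A} → {A,T} (+1)
site 1, node EL: E={T} ∩ L={T} → {T} (+0)
site 1, node DEGLMPW: DGMPW={A,T} ∩ EL={T} → {T} (+0)
site 2, node PW: P={C} ∪ W={T} → {C,T} (+1)
site 2, node GPW: G={A} ∪ PW={C,T} → {A,C,T} (+1)
site 2, node GMPW: GPW={A,C,T} ∩ M={A} → {A} (+0)
site 2, node DGMPW: D={C} ∪ GMPW={A} → {A,C} (+1)
site 2, node EL: E={C} ∪ L={G} → {C,G} (+1)
site 2, node DEGLMPW: DGMPW={A,C} ∩ EL={C,G} → {C} (+0)
site 3, node PW: P={C} ∪ W={G} → {C,G} (+1)
site 3, node GPW: G={C} ∩ PW={C,G} → {C} (+0)
site 3, node GMPW: GPW={C} ∪ M={T} → {C,T} (+1)
site 3, node DGMPW: D={C} ∩ GMPW={C,T} → {C} (+0)
site 3, node EL: E={G} ∩ L={G} → {G} (+0)
site 3, node DEGLMPW: DGMPW={C} ∪ EL={G} → {C,G} (+1)
site 4, node PW: P={C} ∩ W={C} → {C} (+0)
site 4, node GPW: G={A} ∪ PW={C} → {A,C} (+1)
site 4, node GMPW: GPW={A,C} ∪ M={T} → {A,C,T} (+1)
site 4, node DGMPW: D={A} ∩ GMPW={A,C,T} → {A} (+0)
site 4, node EL: E={C} ∪ L={T} → {C,T} (+1)
site 4, node DEGLMPW: DGMPW={A} ∪ EL={C,T} → {A,C,T} (+1)
site 5, node PW: P={A} ∪ W={C} → {A,C} (+1)
site 5, node GPW: G={T} ∪ PW={A,C} → {A,C,T} (+1)
site 5, node GMPW: GPW={A,C,T} ∩ M={T} → {T} (+0)
site 5, node DGMPW: D={T} ∩ GMPW={T} → {T} (+0)
site 5, node EL: E={G} ∪ L={C} → {C,G} (+1)
site 5, node DEGLMPW: DGMPW={T} ∪ EL={C,G} → {C,G,T} (+1)
site 6, node PW: P={T} ∪ W={A} → {A,T} (+1)
site 6, node GPW: G={G} ∪ PW={A,T} → {A,G,T} (+1)
site 6, node GMPW: GPW={A,G,T} ∪ M={C} → {A,C,G,T} (+1)
site 6, node DGMPW: D={T} ∩ GMPW={A,C,G,T} → {T} (+0)
site 6, node EL: E={A} ∪ L={C} → {A,C} (+1)
site 6, node DEGLMPW: DGMPW={T} ∪ EL={A,C} → {A,C,T} (+1)
site 7, node PW: P={A} ∪ W={C} → {A,C} (+1)
site 7, node GPW: G={C} ∩ PW={A,C} → {C} (+0)
site 7, node GMPW: GPW={C} ∪ M={G} → {C,G} (+1)
site 7, node DGMPW: D={T} ∪ GMPW={C,G} → {C,G,T} (+1)
site 7, node EL: E={A} ∪ L={G} → {A,G} (+1)
site 7, node DEGLMPW: DGMPW={C,G,T} ∩ EL={A,G} → {G} (+0)
per-site changes: [3, 3, 4, 3, 4, 4, 5, 4]; total = 30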